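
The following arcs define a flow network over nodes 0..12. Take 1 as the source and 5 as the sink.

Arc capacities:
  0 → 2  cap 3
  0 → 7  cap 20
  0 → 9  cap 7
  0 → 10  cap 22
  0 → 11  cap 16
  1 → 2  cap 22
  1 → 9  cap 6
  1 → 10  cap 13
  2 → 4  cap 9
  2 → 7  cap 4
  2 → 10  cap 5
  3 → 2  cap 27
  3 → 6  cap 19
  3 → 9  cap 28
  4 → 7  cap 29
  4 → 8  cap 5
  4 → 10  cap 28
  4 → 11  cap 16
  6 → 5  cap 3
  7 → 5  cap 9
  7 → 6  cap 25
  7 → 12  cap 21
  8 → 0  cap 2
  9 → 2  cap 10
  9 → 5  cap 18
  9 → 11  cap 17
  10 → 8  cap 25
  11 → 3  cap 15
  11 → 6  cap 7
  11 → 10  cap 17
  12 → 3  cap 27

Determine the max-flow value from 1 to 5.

Maximum flow value: 21

augment #1: 1→9→5 bottleneck 6, total now 6
augment #2: 1→2→7→5 bottleneck 4, total now 10
augment #3: 1→2→4→7→5 bottleneck 5, total now 15
augment #4: 1→2→4→7→6→5 bottleneck 3, total now 18
augment #5: 1→10→8→0→9→5 bottleneck 2, total now 20
augment #6: 1→2→4→11→3→9→5 bottleneck 1, total now 21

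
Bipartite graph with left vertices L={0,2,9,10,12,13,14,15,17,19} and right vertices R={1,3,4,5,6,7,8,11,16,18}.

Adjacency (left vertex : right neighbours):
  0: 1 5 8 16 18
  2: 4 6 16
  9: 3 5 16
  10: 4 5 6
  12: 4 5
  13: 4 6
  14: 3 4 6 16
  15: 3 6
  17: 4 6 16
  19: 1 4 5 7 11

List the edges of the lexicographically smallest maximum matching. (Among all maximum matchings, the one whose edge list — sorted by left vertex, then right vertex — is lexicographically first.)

Lex-smallest maximum matching: {(0,1), (2,4), (9,3), (10,5), (13,6), (14,16), (19,7)}

|M| = 7 (so the lex-smallest maximum matching has 7 edges)
process left vertices in ascending order; for each, take the smallest-labelled available neighbour that still permits 7 edges overall, or leave it unmatched if none does
lex-smallest matching: {0-1, 2-4, 9-3, 10-5, 13-6, 14-16, 19-7}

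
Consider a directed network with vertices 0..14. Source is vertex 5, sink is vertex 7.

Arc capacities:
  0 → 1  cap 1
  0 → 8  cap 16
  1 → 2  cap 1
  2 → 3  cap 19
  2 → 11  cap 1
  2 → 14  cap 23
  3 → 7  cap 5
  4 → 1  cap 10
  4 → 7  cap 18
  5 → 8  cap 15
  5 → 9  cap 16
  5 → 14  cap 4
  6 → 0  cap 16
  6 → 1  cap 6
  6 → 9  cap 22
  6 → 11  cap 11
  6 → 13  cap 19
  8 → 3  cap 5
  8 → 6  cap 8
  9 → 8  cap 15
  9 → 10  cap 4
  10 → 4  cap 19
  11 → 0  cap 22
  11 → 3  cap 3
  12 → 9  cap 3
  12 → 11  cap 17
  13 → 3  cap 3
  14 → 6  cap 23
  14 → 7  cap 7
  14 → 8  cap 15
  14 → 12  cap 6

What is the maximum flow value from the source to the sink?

augment #1: 5→14→7 bottleneck 4, total now 4
augment #2: 5→8→3→7 bottleneck 5, total now 9
augment #3: 5→9→10→4→7 bottleneck 4, total now 13
augment #4: 5→8→6→1→2→14→7 bottleneck 1, total now 14

Maximum flow value: 14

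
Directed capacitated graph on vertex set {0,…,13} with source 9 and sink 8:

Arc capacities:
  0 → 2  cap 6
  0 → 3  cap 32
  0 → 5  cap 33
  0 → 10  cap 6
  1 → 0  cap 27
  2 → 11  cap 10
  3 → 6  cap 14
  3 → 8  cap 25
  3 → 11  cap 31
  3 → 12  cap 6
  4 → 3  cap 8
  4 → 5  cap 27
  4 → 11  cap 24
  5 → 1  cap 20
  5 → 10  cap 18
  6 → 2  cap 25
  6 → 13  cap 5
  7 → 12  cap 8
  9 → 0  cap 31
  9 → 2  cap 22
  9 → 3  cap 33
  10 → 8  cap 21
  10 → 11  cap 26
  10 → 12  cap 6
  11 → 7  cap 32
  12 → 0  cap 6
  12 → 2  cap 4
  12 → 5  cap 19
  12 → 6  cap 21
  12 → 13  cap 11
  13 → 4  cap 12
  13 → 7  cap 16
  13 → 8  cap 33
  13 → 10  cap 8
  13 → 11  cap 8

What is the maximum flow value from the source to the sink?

augment #1: 9→3→8 bottleneck 25, total now 25
augment #2: 9→0→10→8 bottleneck 6, total now 31
augment #3: 9→0→5→10→8 bottleneck 15, total now 46
augment #4: 9→3→6→13→8 bottleneck 5, total now 51
augment #5: 9→3→12→13→8 bottleneck 3, total now 54
augment #6: 9→0→3→12→13→8 bottleneck 3, total now 57
augment #7: 9→0→5→10→12→13→8 bottleneck 3, total now 60
augment #8: 9→2→11→7→12→13→8 bottleneck 2, total now 62

Maximum flow value: 62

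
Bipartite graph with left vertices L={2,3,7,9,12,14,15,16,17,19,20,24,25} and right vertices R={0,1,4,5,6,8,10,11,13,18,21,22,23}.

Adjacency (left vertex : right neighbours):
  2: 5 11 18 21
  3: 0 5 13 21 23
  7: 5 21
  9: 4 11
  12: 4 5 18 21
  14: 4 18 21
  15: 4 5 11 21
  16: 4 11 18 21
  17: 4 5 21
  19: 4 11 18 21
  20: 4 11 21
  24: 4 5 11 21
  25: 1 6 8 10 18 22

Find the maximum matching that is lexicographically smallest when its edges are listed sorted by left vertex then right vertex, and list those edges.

Lex-smallest maximum matching: {(2,5), (3,0), (7,21), (9,4), (12,18), (15,11), (25,1)}

|M| = 7 (so the lex-smallest maximum matching has 7 edges)
process left vertices in ascending order; for each, take the smallest-labelled available neighbour that still permits 7 edges overall, or leave it unmatched if none does
lex-smallest matching: {2-5, 3-0, 7-21, 9-4, 12-18, 15-11, 25-1}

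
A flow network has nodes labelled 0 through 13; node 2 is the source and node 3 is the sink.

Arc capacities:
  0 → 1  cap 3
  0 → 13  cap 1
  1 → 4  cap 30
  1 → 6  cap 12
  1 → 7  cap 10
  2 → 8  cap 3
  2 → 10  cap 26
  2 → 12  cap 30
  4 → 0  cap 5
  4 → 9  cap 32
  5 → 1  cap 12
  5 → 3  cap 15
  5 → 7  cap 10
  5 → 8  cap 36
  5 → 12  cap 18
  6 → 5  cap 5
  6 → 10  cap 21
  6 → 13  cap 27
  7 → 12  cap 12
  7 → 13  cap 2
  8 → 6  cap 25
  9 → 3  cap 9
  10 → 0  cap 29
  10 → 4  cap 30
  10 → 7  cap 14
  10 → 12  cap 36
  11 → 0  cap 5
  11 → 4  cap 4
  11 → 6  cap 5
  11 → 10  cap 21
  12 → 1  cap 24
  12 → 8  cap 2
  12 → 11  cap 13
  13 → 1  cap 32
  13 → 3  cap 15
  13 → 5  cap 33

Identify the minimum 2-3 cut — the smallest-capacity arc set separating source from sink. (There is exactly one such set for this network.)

augment #1: 2→8→6→5→3 push 3
augment #2: 2→10→0→13→3 push 1
augment #3: 2→10→4→9→3 push 9
augment #4: 2→10→7→13→3 push 2
augment #5: 2→12→1→6→5→3 push 2
augment #6: 2→12→1→6→13→3 push 10
augment #7: 2→12→8→6→13→3 push 2
augment #8: 2→12→11→6→13→5→3 push 5
max flow = 34; residual-reachable set from 2 gives S-side
cut edges (S→T): {(0,13), (1,6), (2,8), (7,13), (9,3), (11,6), (12,8)} total cap 34

Min-cut arcs: {(0,13), (1,6), (2,8), (7,13), (9,3), (11,6), (12,8)} (total capacity 34)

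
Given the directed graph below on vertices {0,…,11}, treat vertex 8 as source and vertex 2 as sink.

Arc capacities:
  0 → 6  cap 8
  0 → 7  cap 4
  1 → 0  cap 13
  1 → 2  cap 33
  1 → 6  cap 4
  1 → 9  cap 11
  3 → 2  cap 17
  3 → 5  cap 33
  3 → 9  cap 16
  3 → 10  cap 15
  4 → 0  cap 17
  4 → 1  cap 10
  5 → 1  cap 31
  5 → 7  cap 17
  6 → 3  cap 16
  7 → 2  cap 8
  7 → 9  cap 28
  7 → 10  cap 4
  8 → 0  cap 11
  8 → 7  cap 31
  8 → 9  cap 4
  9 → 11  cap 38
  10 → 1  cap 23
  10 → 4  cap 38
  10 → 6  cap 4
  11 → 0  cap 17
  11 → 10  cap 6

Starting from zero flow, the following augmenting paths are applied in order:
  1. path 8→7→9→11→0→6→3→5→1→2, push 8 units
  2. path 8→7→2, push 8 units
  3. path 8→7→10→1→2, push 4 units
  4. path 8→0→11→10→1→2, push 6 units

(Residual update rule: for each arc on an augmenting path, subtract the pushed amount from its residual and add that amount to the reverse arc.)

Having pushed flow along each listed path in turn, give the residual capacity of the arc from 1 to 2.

Residual capacity of (1,2): 15

after path 1 (8→7→9→11→0→6→3→5→1→2, push 8): res(1,2)=25
after path 2 (8→7→2, push 8): res(1,2)=25
after path 3 (8→7→10→1→2, push 4): res(1,2)=21
after path 4 (8→0→11→10→1→2, push 6): res(1,2)=15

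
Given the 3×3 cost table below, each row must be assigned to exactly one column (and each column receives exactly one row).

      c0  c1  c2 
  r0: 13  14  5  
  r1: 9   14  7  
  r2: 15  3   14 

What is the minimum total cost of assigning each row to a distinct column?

optimal assignment: row0→col2 (cost 5), row1→col0 (cost 9), row2→col1 (cost 3)
total = 5 + 9 + 3 = 17

Minimum assignment cost: 17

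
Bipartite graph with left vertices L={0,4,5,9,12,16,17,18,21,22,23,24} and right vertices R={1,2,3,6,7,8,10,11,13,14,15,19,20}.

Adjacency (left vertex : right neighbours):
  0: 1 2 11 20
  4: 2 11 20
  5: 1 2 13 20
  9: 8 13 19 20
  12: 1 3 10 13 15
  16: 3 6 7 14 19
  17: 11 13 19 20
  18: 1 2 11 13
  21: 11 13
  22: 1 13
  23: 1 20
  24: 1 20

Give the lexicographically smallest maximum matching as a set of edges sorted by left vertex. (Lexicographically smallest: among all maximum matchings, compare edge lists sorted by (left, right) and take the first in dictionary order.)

Lex-smallest maximum matching: {(0,1), (4,2), (5,13), (9,8), (12,3), (16,6), (17,19), (18,11), (23,20)}

|M| = 9 (so the lex-smallest maximum matching has 9 edges)
process left vertices in ascending order; for each, take the smallest-labelled available neighbour that still permits 9 edges overall, or leave it unmatched if none does
lex-smallest matching: {0-1, 4-2, 5-13, 9-8, 12-3, 16-6, 17-19, 18-11, 23-20}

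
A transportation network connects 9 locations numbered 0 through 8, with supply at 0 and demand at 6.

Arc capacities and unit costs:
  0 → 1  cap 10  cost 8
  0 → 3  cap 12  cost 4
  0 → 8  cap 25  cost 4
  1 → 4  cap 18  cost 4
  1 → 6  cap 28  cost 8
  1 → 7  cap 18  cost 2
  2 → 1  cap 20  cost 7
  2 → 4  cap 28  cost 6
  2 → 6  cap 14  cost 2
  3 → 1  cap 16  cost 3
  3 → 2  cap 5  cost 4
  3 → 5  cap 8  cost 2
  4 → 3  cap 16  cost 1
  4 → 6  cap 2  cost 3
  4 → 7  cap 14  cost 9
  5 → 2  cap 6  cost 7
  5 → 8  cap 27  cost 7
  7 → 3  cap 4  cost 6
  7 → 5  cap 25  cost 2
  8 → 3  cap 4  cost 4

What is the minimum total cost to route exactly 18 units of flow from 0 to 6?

shortest-cost path #1: 0→3→2→6 push 5 @ unit cost 10 (adds 50)
shortest-cost path #2: 0→3→1→4→6 push 2 @ unit cost 14 (adds 28)
shortest-cost path #3: 0→3→1→6 push 5 @ unit cost 15 (adds 75)
shortest-cost path #4: 0→1→6 push 6 @ unit cost 16 (adds 96)
total cost = 249

Minimum cost for 18 units: 249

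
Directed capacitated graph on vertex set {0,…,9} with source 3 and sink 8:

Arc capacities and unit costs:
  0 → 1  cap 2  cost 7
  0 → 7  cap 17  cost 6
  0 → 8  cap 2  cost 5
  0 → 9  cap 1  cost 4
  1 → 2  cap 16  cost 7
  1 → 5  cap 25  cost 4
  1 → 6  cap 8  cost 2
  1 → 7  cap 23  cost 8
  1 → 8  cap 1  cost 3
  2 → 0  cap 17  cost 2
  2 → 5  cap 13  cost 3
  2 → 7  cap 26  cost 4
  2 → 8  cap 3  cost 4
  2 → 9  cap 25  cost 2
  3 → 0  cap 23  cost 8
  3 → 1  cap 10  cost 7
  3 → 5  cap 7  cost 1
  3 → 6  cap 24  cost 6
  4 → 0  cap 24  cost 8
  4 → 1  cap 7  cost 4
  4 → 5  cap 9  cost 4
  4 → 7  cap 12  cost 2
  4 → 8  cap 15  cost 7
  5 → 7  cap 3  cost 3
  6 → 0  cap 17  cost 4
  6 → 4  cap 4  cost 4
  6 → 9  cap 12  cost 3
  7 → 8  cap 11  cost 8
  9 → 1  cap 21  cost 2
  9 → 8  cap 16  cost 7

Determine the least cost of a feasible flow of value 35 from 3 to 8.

shortest-cost path #1: 3→1→8 push 1 @ unit cost 10 (adds 10)
shortest-cost path #2: 3→5→7→8 push 3 @ unit cost 12 (adds 36)
shortest-cost path #3: 3→0→8 push 2 @ unit cost 13 (adds 26)
shortest-cost path #4: 3→6→9→8 push 12 @ unit cost 16 (adds 192)
shortest-cost path #5: 3→6→4→8 push 4 @ unit cost 17 (adds 68)
shortest-cost path #6: 3→1→2→8 push 3 @ unit cost 18 (adds 54)
shortest-cost path #7: 3→0→9→8 push 1 @ unit cost 19 (adds 19)
shortest-cost path #8: 3→0→7→8 push 8 @ unit cost 22 (adds 176)
shortest-cost path #9: 3→1→2→9→8 push 1 @ unit cost 23 (adds 23)
total cost = 604

Minimum cost for 35 units: 604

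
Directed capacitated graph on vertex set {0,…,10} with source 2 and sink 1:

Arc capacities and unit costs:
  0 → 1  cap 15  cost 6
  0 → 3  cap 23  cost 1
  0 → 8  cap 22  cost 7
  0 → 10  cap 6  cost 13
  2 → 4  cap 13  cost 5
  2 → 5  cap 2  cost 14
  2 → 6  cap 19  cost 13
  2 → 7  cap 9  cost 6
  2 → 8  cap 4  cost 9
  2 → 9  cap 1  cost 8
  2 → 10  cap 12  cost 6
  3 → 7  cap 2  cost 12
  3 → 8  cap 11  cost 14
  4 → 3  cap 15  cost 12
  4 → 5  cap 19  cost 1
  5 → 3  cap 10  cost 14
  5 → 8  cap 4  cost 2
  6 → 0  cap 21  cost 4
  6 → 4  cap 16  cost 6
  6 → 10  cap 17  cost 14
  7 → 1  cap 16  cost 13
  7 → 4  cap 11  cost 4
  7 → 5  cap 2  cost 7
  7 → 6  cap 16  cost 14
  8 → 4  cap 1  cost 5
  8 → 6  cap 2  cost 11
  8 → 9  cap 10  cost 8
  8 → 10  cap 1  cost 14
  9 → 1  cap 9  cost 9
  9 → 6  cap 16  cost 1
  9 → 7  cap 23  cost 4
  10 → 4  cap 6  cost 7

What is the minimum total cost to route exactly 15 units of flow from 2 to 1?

shortest-cost path #1: 2→9→1 push 1 @ unit cost 17 (adds 17)
shortest-cost path #2: 2→7→1 push 9 @ unit cost 19 (adds 171)
shortest-cost path #3: 2→6→0→1 push 5 @ unit cost 23 (adds 115)
total cost = 303

Minimum cost for 15 units: 303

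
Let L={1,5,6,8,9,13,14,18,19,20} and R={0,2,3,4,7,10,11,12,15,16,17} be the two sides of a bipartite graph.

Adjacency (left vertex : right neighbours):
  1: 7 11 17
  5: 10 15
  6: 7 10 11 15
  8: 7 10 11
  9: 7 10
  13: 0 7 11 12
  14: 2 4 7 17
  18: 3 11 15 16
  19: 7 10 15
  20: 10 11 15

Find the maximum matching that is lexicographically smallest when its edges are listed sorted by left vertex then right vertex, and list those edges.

|M| = 8 (so the lex-smallest maximum matching has 8 edges)
process left vertices in ascending order; for each, take the smallest-labelled available neighbour that still permits 8 edges overall, or leave it unmatched if none does
lex-smallest matching: {1-17, 5-10, 6-7, 8-11, 13-0, 14-2, 18-3, 19-15}

Lex-smallest maximum matching: {(1,17), (5,10), (6,7), (8,11), (13,0), (14,2), (18,3), (19,15)}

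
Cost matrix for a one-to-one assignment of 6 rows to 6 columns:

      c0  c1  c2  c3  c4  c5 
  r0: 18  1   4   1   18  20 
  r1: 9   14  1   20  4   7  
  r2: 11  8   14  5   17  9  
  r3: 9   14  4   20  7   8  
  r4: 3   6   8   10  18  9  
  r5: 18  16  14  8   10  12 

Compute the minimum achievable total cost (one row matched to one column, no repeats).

optimal assignment: row0→col1 (cost 1), row1→col2 (cost 1), row2→col3 (cost 5), row3→col5 (cost 8), row4→col0 (cost 3), row5→col4 (cost 10)
total = 1 + 1 + 5 + 8 + 3 + 10 = 28

Minimum assignment cost: 28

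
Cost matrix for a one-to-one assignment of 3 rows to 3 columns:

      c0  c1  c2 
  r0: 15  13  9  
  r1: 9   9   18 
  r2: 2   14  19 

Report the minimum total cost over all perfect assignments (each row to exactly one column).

optimal assignment: row0→col2 (cost 9), row1→col1 (cost 9), row2→col0 (cost 2)
total = 9 + 9 + 2 = 20

Minimum assignment cost: 20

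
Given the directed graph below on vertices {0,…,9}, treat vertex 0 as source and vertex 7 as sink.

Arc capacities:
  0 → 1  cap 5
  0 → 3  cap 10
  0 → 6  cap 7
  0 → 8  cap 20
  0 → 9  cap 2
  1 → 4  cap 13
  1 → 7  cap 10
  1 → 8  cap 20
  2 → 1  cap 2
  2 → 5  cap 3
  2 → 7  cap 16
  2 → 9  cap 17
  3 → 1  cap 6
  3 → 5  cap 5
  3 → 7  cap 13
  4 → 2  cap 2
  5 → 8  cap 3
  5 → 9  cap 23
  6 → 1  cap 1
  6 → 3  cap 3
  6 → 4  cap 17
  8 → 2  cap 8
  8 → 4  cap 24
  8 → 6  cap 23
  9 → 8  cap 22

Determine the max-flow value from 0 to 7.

augment #1: 0→1→7 bottleneck 5, total now 5
augment #2: 0→3→7 bottleneck 10, total now 15
augment #3: 0→6→1→7 bottleneck 1, total now 16
augment #4: 0→6→3→7 bottleneck 3, total now 19
augment #5: 0→8→2→7 bottleneck 8, total now 27
augment #6: 0→6→4→2→7 bottleneck 2, total now 29

Maximum flow value: 29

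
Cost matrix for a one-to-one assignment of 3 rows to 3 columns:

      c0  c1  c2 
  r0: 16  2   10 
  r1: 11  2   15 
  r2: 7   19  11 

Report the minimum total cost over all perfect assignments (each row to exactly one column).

optimal assignment: row0→col2 (cost 10), row1→col1 (cost 2), row2→col0 (cost 7)
total = 10 + 2 + 7 = 19

Minimum assignment cost: 19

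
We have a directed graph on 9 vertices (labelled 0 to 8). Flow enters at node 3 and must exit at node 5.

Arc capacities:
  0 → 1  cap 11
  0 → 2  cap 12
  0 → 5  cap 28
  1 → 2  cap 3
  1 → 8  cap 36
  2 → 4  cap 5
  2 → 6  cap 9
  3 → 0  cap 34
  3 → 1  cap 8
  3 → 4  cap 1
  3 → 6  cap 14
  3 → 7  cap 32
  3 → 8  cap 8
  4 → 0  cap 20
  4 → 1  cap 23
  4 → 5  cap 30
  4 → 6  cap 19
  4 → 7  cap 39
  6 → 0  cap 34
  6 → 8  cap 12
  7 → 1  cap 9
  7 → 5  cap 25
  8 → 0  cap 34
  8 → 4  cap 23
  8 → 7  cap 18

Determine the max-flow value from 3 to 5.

Maximum flow value: 82

augment #1: 3→0→5 bottleneck 28, total now 28
augment #2: 3→4→5 bottleneck 1, total now 29
augment #3: 3→7→5 bottleneck 25, total now 54
augment #4: 3→8→4→5 bottleneck 8, total now 62
augment #5: 3→0→2→4→5 bottleneck 5, total now 67
augment #6: 3→1→8→4→5 bottleneck 8, total now 75
augment #7: 3→6→8→4→5 bottleneck 7, total now 82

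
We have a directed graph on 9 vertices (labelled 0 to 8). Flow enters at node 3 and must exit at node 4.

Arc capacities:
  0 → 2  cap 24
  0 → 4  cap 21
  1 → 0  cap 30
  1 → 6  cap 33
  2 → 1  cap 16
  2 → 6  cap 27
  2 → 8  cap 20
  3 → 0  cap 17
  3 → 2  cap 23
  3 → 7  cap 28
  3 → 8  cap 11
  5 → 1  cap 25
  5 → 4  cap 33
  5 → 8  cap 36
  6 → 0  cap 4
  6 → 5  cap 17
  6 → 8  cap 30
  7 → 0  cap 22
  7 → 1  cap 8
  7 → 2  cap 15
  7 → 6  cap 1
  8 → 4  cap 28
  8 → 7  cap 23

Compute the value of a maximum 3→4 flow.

augment #1: 3→0→4 bottleneck 17, total now 17
augment #2: 3→8→4 bottleneck 11, total now 28
augment #3: 3→2→8→4 bottleneck 17, total now 45
augment #4: 3→7→0→4 bottleneck 4, total now 49
augment #5: 3→2→6→5→4 bottleneck 6, total now 55
augment #6: 3→7→6→5→4 bottleneck 1, total now 56
augment #7: 3→7→1→6→5→4 bottleneck 8, total now 64
augment #8: 3→7→2→6→5→4 bottleneck 2, total now 66

Maximum flow value: 66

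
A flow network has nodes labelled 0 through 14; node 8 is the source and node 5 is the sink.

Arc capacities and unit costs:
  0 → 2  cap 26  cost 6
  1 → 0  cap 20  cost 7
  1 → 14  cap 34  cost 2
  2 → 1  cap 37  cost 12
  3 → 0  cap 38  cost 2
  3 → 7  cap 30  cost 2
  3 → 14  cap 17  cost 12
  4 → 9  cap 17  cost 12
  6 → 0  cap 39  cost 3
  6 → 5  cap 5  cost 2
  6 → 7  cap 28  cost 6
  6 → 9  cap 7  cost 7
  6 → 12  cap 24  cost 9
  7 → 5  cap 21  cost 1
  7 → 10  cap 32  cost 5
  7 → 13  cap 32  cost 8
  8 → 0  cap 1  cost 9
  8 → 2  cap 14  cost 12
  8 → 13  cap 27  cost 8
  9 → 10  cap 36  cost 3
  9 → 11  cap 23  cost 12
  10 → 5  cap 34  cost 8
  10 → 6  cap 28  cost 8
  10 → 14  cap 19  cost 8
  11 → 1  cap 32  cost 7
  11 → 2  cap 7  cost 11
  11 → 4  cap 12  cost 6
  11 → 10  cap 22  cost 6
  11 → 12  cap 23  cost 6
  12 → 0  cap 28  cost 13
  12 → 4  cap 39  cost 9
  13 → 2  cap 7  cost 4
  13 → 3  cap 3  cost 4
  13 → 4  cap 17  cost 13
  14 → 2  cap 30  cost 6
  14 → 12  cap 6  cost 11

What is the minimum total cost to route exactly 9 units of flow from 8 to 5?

shortest-cost path #1: 8→13→3→7→5 push 3 @ unit cost 15 (adds 45)
shortest-cost path #2: 8→13→4→9→10→5 push 6 @ unit cost 44 (adds 264)
total cost = 309

Minimum cost for 9 units: 309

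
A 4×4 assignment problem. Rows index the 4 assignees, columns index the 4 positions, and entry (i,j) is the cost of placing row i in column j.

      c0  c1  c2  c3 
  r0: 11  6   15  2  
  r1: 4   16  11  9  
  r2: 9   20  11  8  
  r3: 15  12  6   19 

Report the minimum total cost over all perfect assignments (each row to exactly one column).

optimal assignment: row0→col1 (cost 6), row1→col0 (cost 4), row2→col3 (cost 8), row3→col2 (cost 6)
total = 6 + 4 + 8 + 6 = 24

Minimum assignment cost: 24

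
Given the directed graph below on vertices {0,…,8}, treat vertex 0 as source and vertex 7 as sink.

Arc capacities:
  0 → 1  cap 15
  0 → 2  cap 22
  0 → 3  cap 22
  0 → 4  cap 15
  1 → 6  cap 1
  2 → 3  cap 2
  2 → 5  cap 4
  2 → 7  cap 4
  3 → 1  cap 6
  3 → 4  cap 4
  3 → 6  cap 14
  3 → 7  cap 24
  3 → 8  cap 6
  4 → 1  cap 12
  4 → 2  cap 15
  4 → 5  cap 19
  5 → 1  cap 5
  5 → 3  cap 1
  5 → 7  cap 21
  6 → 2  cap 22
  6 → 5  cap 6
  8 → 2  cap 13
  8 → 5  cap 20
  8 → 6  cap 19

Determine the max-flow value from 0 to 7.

augment #1: 0→2→7 bottleneck 4, total now 4
augment #2: 0→3→7 bottleneck 22, total now 26
augment #3: 0→2→3→7 bottleneck 2, total now 28
augment #4: 0→2→5→7 bottleneck 4, total now 32
augment #5: 0→4→5→7 bottleneck 15, total now 47
augment #6: 0→1→6→5→7 bottleneck 1, total now 48

Maximum flow value: 48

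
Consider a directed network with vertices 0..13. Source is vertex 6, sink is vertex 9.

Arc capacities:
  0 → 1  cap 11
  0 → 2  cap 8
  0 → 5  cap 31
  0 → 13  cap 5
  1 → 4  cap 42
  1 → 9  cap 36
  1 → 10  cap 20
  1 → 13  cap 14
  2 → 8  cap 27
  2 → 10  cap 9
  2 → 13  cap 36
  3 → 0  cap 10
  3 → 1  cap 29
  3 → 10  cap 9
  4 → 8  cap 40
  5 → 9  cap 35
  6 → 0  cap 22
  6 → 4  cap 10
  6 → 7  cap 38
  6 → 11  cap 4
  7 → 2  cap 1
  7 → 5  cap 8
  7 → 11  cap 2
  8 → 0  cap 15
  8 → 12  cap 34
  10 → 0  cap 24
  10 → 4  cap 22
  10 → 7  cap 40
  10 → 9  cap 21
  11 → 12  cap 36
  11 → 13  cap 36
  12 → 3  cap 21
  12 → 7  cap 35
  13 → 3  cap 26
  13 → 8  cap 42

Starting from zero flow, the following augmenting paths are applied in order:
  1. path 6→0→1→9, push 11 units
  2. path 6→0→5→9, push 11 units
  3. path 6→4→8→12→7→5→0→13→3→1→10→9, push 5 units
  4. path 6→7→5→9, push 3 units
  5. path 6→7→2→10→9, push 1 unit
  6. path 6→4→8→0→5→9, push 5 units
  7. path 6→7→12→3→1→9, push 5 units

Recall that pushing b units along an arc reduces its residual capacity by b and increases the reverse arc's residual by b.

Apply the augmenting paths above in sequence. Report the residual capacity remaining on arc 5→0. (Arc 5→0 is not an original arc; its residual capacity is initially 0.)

Residual capacity of (5,0): 11

after path 1 (6→0→1→9, push 11): res(5,0)=0
after path 2 (6→0→5→9, push 11): res(5,0)=11
after path 3 (6→4→8→12→7→5→0→13→3→1→10→9, push 5): res(5,0)=6
after path 4 (6→7→5→9, push 3): res(5,0)=6
after path 5 (6→7→2→10→9, push 1): res(5,0)=6
after path 6 (6→4→8→0→5→9, push 5): res(5,0)=11
after path 7 (6→7→12→3→1→9, push 5): res(5,0)=11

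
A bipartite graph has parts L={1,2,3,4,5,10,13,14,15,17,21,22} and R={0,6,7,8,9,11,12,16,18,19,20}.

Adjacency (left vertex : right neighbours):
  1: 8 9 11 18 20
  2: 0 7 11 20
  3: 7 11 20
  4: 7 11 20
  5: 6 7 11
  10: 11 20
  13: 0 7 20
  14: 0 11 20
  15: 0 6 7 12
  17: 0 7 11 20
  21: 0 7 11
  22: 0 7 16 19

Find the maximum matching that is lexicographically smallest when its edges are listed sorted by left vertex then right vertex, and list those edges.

Lex-smallest maximum matching: {(1,8), (2,0), (3,7), (4,11), (5,6), (10,20), (15,12), (22,16)}

|M| = 8 (so the lex-smallest maximum matching has 8 edges)
process left vertices in ascending order; for each, take the smallest-labelled available neighbour that still permits 8 edges overall, or leave it unmatched if none does
lex-smallest matching: {1-8, 2-0, 3-7, 4-11, 5-6, 10-20, 15-12, 22-16}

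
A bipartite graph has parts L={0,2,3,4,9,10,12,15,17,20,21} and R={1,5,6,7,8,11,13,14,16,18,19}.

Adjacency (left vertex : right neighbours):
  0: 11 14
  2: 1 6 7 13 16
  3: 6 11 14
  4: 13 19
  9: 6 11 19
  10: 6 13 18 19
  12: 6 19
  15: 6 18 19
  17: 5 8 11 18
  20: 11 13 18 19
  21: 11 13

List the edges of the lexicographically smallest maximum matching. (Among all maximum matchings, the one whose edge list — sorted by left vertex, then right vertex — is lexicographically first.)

Lex-smallest maximum matching: {(0,11), (2,1), (3,14), (4,13), (9,6), (10,18), (12,19), (17,5)}

|M| = 8 (so the lex-smallest maximum matching has 8 edges)
process left vertices in ascending order; for each, take the smallest-labelled available neighbour that still permits 8 edges overall, or leave it unmatched if none does
lex-smallest matching: {0-11, 2-1, 3-14, 4-13, 9-6, 10-18, 12-19, 17-5}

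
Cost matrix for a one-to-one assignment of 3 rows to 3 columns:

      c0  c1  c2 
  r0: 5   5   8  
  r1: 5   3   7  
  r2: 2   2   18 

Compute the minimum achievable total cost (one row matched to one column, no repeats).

Minimum assignment cost: 13

optimal assignment: row0→col2 (cost 8), row1→col1 (cost 3), row2→col0 (cost 2)
total = 8 + 3 + 2 = 13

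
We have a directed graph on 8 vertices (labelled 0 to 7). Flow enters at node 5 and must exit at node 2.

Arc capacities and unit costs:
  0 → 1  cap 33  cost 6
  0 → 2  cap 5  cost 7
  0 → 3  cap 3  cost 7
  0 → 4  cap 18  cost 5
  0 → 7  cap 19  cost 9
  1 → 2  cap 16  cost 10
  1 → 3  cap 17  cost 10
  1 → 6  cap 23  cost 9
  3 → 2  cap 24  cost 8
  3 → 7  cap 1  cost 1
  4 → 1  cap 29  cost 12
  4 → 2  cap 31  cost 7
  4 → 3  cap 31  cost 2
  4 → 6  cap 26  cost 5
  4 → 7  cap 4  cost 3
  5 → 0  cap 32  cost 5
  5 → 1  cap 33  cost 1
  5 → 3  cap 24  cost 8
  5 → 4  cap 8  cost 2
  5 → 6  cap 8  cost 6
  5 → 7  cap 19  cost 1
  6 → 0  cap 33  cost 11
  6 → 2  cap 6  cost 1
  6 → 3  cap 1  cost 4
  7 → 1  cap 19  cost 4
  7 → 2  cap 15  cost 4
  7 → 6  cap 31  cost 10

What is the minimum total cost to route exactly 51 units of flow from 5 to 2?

shortest-cost path #1: 5→7→2 push 15 @ unit cost 5 (adds 75)
shortest-cost path #2: 5→6→2 push 6 @ unit cost 7 (adds 42)
shortest-cost path #3: 5→4→2 push 8 @ unit cost 9 (adds 72)
shortest-cost path #4: 5→1→2 push 16 @ unit cost 11 (adds 176)
shortest-cost path #5: 5→0→2 push 5 @ unit cost 12 (adds 60)
shortest-cost path #6: 5→3→2 push 1 @ unit cost 16 (adds 16)
total cost = 441

Minimum cost for 51 units: 441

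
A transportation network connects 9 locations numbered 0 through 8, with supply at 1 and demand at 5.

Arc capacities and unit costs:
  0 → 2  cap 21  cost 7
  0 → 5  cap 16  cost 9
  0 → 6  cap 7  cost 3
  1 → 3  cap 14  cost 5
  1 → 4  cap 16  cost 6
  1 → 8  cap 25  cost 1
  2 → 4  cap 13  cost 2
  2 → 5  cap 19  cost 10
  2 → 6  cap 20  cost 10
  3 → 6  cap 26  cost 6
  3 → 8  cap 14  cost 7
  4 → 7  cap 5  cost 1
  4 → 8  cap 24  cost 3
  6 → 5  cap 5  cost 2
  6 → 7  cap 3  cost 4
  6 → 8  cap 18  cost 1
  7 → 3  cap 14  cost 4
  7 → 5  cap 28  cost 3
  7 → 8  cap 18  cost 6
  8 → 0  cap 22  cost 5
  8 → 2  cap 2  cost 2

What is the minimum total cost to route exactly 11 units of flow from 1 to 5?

shortest-cost path #1: 1→8→2→4→7→5 push 2 @ unit cost 9 (adds 18)
shortest-cost path #2: 1→4→7→5 push 3 @ unit cost 10 (adds 30)
shortest-cost path #3: 1→8→0→6→5 push 5 @ unit cost 11 (adds 55)
shortest-cost path #4: 1→4→2→5 push 1 @ unit cost 14 (adds 14)
total cost = 117

Minimum cost for 11 units: 117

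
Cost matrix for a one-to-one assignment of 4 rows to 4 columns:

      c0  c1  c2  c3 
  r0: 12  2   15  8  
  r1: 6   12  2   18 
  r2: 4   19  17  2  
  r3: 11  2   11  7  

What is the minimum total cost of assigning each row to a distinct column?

Minimum assignment cost: 15

optimal assignment: row0→col1 (cost 2), row1→col2 (cost 2), row2→col0 (cost 4), row3→col3 (cost 7)
total = 2 + 2 + 4 + 7 = 15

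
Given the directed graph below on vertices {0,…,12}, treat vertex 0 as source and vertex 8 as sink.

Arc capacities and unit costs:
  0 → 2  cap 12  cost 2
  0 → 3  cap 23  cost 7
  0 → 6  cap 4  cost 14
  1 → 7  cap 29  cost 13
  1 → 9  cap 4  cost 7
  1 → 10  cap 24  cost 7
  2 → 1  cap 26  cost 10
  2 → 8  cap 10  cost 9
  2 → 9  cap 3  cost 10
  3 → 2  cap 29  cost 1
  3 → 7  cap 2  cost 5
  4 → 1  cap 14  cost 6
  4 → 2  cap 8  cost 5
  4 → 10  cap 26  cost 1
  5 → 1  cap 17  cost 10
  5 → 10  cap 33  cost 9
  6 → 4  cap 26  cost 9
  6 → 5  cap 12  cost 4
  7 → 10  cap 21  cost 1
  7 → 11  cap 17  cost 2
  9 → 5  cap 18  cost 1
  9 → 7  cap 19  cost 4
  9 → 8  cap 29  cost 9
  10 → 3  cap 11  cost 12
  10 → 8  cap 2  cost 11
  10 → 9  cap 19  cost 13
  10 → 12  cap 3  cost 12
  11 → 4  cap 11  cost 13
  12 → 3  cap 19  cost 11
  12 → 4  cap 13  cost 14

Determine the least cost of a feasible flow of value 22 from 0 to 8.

Minimum cost for 22 units: 501

shortest-cost path #1: 0→2→8 push 10 @ unit cost 11 (adds 110)
shortest-cost path #2: 0→2→9→8 push 2 @ unit cost 21 (adds 42)
shortest-cost path #3: 0→3→7→10→8 push 2 @ unit cost 24 (adds 48)
shortest-cost path #4: 0→3→2→9→8 push 1 @ unit cost 27 (adds 27)
shortest-cost path #5: 0→3→2→1→9→8 push 4 @ unit cost 34 (adds 136)
shortest-cost path #6: 0→6→4→10→9→8 push 3 @ unit cost 46 (adds 138)
total cost = 501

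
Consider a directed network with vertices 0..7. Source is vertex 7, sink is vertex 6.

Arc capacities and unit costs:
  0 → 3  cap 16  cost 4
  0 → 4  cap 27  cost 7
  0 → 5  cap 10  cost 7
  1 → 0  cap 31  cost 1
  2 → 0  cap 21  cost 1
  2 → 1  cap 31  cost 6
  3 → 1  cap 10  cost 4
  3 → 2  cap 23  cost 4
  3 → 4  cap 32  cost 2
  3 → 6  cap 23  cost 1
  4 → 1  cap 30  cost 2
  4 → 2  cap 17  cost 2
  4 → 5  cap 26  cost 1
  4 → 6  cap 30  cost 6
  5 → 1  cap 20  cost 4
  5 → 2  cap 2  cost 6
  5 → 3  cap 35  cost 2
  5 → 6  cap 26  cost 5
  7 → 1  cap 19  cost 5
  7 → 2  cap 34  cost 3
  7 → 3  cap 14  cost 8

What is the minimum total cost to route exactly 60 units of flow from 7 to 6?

Minimum cost for 60 units: 893

shortest-cost path #1: 7→3→6 push 14 @ unit cost 9 (adds 126)
shortest-cost path #2: 7→2→0→3→6 push 9 @ unit cost 9 (adds 81)
shortest-cost path #3: 7→2→0→3→4→6 push 7 @ unit cost 16 (adds 112)
shortest-cost path #4: 7→2→0→5→6 push 5 @ unit cost 16 (adds 80)
shortest-cost path #5: 7→1→0→5→6 push 5 @ unit cost 18 (adds 90)
shortest-cost path #6: 7→1→0→4→6 push 14 @ unit cost 19 (adds 266)
shortest-cost path #7: 7→2→1→0→4→6 push 6 @ unit cost 23 (adds 138)
total cost = 893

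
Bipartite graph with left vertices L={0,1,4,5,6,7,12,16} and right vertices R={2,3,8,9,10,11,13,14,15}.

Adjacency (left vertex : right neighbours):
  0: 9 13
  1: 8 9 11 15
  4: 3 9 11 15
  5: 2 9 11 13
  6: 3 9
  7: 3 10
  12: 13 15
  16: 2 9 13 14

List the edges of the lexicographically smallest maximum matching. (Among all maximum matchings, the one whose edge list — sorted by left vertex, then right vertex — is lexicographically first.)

|M| = 8 (so the lex-smallest maximum matching has 8 edges)
process left vertices in ascending order; for each, take the smallest-labelled available neighbour that still permits 8 edges overall, or leave it unmatched if none does
lex-smallest matching: {0-9, 1-8, 4-11, 5-2, 6-3, 7-10, 12-13, 16-14}

Lex-smallest maximum matching: {(0,9), (1,8), (4,11), (5,2), (6,3), (7,10), (12,13), (16,14)}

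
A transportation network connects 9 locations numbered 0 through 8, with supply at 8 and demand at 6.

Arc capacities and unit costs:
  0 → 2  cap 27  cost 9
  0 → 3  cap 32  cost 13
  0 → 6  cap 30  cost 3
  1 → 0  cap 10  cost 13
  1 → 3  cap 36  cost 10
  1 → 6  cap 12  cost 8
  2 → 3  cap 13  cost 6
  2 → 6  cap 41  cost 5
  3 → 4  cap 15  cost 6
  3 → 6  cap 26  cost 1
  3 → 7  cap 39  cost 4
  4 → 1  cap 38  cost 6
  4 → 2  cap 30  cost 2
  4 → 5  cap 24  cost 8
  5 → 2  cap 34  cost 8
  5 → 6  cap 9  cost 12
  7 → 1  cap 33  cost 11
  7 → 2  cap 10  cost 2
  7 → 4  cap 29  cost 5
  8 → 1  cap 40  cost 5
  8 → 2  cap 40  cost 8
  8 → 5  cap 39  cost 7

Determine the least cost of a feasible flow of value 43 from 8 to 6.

Minimum cost for 43 units: 559

shortest-cost path #1: 8→1→6 push 12 @ unit cost 13 (adds 156)
shortest-cost path #2: 8→2→6 push 31 @ unit cost 13 (adds 403)
total cost = 559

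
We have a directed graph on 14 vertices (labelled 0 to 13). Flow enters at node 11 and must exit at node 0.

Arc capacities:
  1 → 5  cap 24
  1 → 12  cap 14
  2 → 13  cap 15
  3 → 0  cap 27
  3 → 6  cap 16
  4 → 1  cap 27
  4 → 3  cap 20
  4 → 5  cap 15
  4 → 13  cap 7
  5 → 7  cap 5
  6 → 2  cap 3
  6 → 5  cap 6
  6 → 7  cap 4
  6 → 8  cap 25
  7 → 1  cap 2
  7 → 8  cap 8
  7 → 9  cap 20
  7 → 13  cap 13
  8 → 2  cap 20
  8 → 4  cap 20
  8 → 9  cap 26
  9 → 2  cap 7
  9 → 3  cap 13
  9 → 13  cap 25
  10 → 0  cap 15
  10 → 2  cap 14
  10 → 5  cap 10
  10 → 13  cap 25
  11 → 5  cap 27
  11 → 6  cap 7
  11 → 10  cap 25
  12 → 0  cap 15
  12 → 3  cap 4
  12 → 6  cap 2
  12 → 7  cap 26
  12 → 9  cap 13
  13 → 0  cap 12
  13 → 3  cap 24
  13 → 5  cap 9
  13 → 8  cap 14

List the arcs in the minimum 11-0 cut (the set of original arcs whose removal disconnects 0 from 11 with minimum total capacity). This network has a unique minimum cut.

Min-cut arcs: {(5,7), (11,6), (11,10)} (total capacity 37)

augment #1: 11→10→0 push 15
augment #2: 11→10→13→0 push 10
augment #3: 11→5→7→13→0 push 2
augment #4: 11→5→7→1→12→0 push 2
augment #5: 11→5→7→9→3→0 push 1
augment #6: 11→6→2→13→3→0 push 3
augment #7: 11→6→7→9→3→0 push 4
max flow = 37; residual-reachable set from 11 gives S-side
cut edges (S→T): {(5,7), (11,6), (11,10)} total cap 37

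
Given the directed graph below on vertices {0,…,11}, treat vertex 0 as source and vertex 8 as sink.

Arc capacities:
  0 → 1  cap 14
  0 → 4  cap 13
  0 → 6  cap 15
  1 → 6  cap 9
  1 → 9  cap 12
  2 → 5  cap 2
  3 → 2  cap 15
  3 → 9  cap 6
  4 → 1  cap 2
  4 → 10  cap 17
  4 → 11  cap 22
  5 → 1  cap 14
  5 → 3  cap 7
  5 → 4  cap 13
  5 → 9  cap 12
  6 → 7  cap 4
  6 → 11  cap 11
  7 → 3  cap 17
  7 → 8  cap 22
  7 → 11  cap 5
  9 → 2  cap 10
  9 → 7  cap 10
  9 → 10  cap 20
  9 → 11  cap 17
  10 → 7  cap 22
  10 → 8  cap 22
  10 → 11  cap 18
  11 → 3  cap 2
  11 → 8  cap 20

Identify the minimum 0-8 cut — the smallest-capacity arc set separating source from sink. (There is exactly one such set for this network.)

augment #1: 0→4→10→8 push 13
augment #2: 0→6→7→8 push 4
augment #3: 0→6→11→8 push 11
augment #4: 0→1→9→7→8 push 10
augment #5: 0→1→9→10→8 push 2
max flow = 40; residual-reachable set from 0 gives S-side
cut edges (S→T): {(0,4), (1,9), (6,7), (6,11)} total cap 40

Min-cut arcs: {(0,4), (1,9), (6,7), (6,11)} (total capacity 40)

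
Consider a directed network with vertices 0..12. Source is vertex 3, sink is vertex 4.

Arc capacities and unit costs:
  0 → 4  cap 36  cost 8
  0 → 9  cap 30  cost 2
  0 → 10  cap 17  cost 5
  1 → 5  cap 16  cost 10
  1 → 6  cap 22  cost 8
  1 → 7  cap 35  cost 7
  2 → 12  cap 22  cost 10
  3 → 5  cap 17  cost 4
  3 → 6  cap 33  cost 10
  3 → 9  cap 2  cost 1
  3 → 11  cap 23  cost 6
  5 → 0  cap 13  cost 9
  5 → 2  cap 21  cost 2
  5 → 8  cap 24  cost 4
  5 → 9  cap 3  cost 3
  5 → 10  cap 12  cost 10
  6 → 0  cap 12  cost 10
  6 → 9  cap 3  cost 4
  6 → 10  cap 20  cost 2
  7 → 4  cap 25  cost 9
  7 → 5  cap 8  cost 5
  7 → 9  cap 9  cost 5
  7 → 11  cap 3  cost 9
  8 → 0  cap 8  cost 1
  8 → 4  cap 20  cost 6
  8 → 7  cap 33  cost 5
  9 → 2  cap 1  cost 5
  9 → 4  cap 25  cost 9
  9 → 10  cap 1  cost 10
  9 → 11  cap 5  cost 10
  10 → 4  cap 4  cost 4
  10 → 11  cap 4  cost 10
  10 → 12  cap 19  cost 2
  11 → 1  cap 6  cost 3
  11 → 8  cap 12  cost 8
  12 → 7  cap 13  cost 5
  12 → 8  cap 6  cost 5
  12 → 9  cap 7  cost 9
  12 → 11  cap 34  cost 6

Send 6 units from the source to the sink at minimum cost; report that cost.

shortest-cost path #1: 3→9→4 push 2 @ unit cost 10 (adds 20)
shortest-cost path #2: 3→5→8→4 push 4 @ unit cost 14 (adds 56)
total cost = 76

Minimum cost for 6 units: 76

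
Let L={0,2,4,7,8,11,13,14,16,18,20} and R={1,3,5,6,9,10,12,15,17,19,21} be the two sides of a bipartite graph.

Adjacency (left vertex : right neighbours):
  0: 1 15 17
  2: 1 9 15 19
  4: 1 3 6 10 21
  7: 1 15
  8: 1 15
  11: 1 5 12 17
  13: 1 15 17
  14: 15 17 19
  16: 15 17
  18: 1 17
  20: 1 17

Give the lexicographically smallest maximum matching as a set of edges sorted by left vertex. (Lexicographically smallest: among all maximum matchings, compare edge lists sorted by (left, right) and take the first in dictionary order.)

|M| = 7 (so the lex-smallest maximum matching has 7 edges)
process left vertices in ascending order; for each, take the smallest-labelled available neighbour that still permits 7 edges overall, or leave it unmatched if none does
lex-smallest matching: {0-1, 2-9, 4-3, 7-15, 11-5, 13-17, 14-19}

Lex-smallest maximum matching: {(0,1), (2,9), (4,3), (7,15), (11,5), (13,17), (14,19)}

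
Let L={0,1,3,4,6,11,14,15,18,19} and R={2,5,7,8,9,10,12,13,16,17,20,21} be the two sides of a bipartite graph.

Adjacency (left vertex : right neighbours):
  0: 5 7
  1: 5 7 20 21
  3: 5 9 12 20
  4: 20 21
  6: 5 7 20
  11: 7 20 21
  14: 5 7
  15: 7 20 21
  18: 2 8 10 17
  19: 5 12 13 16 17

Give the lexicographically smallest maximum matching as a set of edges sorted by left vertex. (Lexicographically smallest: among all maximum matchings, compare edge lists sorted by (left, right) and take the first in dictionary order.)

|M| = 7 (so the lex-smallest maximum matching has 7 edges)
process left vertices in ascending order; for each, take the smallest-labelled available neighbour that still permits 7 edges overall, or leave it unmatched if none does
lex-smallest matching: {0-5, 1-7, 3-9, 4-20, 11-21, 18-2, 19-12}

Lex-smallest maximum matching: {(0,5), (1,7), (3,9), (4,20), (11,21), (18,2), (19,12)}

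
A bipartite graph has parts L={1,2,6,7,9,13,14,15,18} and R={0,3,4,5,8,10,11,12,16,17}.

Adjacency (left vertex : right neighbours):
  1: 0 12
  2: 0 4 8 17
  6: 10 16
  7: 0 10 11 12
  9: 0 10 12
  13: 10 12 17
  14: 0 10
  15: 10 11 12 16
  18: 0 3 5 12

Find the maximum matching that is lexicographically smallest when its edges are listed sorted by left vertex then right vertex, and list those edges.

|M| = 8 (so the lex-smallest maximum matching has 8 edges)
process left vertices in ascending order; for each, take the smallest-labelled available neighbour that still permits 8 edges overall, or leave it unmatched if none does
lex-smallest matching: {1-0, 2-4, 6-10, 7-11, 9-12, 13-17, 15-16, 18-3}

Lex-smallest maximum matching: {(1,0), (2,4), (6,10), (7,11), (9,12), (13,17), (15,16), (18,3)}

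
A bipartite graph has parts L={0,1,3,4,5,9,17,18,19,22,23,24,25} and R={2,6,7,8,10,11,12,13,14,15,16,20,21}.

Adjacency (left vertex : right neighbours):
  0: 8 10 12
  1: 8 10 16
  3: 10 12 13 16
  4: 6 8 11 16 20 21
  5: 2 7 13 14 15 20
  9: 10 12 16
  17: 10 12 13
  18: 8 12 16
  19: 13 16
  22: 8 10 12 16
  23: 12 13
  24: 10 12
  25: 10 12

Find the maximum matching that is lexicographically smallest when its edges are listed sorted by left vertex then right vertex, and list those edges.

Lex-smallest maximum matching: {(0,8), (1,10), (3,12), (4,6), (5,2), (9,16), (17,13)}

|M| = 7 (so the lex-smallest maximum matching has 7 edges)
process left vertices in ascending order; for each, take the smallest-labelled available neighbour that still permits 7 edges overall, or leave it unmatched if none does
lex-smallest matching: {0-8, 1-10, 3-12, 4-6, 5-2, 9-16, 17-13}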